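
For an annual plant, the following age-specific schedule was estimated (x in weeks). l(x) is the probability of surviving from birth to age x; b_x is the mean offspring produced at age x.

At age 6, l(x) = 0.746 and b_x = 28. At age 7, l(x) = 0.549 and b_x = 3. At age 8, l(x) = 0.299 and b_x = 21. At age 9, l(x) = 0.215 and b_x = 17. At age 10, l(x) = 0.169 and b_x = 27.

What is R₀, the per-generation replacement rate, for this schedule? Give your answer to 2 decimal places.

R₀ = Σ l(x) b_x:
  age 6: 0.746 × 28 = 20.8880
  age 7: 0.549 × 3 = 1.6470
  age 8: 0.299 × 21 = 6.2790
  age 9: 0.215 × 17 = 3.6550
  age 10: 0.169 × 27 = 4.5630
R₀ = 20.8880 + 1.6470 + 6.2790 + 3.6550 + 4.5630 = 37.0320

37.03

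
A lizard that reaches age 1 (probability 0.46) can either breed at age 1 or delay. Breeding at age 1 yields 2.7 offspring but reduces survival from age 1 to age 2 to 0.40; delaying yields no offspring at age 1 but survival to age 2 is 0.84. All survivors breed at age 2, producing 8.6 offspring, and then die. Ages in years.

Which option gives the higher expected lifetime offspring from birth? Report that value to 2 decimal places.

3.32

breed at age 1: R₀ = 0.46 × (2.7 + 0.40 × 8.6) = 0.46 × 6.1400 = 2.8244
delay to age 2: R₀ = 0.46 × (0.84 × 8.6) = 0.46 × 7.2240 = 3.3230
Higher: delay to age 2 (3.3230).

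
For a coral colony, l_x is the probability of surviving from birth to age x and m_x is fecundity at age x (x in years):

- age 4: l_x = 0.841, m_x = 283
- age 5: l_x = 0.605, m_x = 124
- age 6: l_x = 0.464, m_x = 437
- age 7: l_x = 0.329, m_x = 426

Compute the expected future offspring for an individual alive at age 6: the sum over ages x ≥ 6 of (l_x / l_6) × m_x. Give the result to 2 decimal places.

l_6 = 0.464. Conditional survival from age 6 to x is l_x / l_6.
  x=6: (0.464/0.464) × 437 = 437.0000
  x=7: (0.329/0.464) × 426 = 302.0560
Sum = 437.0000 + 302.0560 = 739.0560

739.06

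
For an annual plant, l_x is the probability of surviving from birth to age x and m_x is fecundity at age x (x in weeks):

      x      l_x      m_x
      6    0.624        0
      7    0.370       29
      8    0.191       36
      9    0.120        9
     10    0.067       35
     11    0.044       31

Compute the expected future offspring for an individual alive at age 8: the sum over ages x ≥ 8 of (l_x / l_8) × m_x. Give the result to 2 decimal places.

61.07

l_8 = 0.191. Conditional survival from age 8 to x is l_x / l_8.
  x=8: (0.191/0.191) × 36 = 36.0000
  x=9: (0.120/0.191) × 9 = 5.6545
  x=10: (0.067/0.191) × 35 = 12.2775
  x=11: (0.044/0.191) × 31 = 7.1414
Sum = 36.0000 + 5.6545 + 12.2775 + 7.1414 = 61.0733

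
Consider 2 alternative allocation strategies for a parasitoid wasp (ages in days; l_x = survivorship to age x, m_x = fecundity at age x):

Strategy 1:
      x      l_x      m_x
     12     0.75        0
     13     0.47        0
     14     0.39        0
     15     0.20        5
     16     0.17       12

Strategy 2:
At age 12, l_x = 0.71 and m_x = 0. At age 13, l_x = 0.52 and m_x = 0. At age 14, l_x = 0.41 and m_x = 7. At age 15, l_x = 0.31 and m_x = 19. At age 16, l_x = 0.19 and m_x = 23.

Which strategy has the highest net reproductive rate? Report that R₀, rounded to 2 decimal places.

Strategy 1: R₀ = 0.75×0 + 0.47×0 + 0.39×0 + 0.20×5 + 0.17×12 = 3.0400
Strategy 2: R₀ = 0.71×0 + 0.52×0 + 0.41×7 + 0.31×19 + 0.19×23 = 13.1300
Highest R₀: strategy 2 with 13.1300.

13.13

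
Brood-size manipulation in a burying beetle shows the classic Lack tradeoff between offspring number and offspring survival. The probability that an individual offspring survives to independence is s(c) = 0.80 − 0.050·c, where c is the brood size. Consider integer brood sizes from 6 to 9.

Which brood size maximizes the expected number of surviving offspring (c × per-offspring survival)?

Expected surviving offspring = c × s(c):
  c=6: 6 × 0.500 = 3.000
  c=7: 7 × 0.450 = 3.150
  c=8: 8 × 0.400 = 3.200
  c=9: 9 × 0.350 = 3.150
Maximum at c = 8 (3.200 surviving offspring).

8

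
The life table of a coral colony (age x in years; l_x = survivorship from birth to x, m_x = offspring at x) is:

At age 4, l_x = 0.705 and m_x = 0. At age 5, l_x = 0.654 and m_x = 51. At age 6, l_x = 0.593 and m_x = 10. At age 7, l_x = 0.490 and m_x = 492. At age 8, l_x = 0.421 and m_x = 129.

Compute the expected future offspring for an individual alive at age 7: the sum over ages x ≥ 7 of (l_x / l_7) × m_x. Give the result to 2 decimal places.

602.83

l_7 = 0.490. Conditional survival from age 7 to x is l_x / l_7.
  x=7: (0.490/0.490) × 492 = 492.0000
  x=8: (0.421/0.490) × 129 = 110.8347
Sum = 492.0000 + 110.8347 = 602.8347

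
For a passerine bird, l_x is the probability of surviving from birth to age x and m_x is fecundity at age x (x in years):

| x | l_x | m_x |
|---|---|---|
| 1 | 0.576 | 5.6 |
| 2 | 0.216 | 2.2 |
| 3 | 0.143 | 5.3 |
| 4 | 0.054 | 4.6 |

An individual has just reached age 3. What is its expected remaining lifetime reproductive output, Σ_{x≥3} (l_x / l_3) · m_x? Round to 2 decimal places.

7.04

l_3 = 0.143. Conditional survival from age 3 to x is l_x / l_3.
  x=3: (0.143/0.143) × 5.3 = 5.3000
  x=4: (0.054/0.143) × 4.6 = 1.7371
Sum = 5.3000 + 1.7371 = 7.0371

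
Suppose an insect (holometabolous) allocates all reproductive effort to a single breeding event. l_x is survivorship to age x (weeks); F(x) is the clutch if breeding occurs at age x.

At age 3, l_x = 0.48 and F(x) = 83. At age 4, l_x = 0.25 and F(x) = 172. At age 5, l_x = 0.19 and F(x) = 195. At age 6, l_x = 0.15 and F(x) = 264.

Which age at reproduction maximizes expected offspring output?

Expected offspring if breeding at age x = l_x × F(x):
  age 3: 0.48 × 83 = 39.840
  age 4: 0.25 × 172 = 43.000
  age 5: 0.19 × 195 = 37.050
  age 6: 0.15 × 264 = 39.600
Maximum at age 4 (43.000).

4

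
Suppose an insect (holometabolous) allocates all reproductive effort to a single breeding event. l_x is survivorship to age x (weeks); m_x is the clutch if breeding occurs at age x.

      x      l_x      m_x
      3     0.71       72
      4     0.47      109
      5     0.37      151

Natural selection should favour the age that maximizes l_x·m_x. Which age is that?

5

Expected offspring if breeding at age x = l_x × m_x:
  age 3: 0.71 × 72 = 51.120
  age 4: 0.47 × 109 = 51.230
  age 5: 0.37 × 151 = 55.870
Maximum at age 5 (55.870).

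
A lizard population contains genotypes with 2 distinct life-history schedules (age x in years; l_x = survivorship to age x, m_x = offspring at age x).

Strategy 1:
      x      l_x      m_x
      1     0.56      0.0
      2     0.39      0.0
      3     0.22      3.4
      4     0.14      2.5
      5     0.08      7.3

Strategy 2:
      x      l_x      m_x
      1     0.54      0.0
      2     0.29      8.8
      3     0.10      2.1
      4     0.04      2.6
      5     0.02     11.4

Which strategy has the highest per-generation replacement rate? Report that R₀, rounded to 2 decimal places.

3.09

Strategy 1: R₀ = 0.56×0.0 + 0.39×0.0 + 0.22×3.4 + 0.14×2.5 + 0.08×7.3 = 1.6820
Strategy 2: R₀ = 0.54×0.0 + 0.29×8.8 + 0.10×2.1 + 0.04×2.6 + 0.02×11.4 = 3.0940
Highest R₀: strategy 2 with 3.0940.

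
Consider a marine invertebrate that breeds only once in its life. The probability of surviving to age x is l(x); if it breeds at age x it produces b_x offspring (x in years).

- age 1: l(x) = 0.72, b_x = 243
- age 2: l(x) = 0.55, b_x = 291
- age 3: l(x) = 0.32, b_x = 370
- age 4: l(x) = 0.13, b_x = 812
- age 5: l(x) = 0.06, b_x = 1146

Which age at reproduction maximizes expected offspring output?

1

Expected offspring if breeding at age x = l(x) × b_x:
  age 1: 0.72 × 243 = 174.960
  age 2: 0.55 × 291 = 160.050
  age 3: 0.32 × 370 = 118.400
  age 4: 0.13 × 812 = 105.560
  age 5: 0.06 × 1146 = 68.760
Maximum at age 1 (174.960).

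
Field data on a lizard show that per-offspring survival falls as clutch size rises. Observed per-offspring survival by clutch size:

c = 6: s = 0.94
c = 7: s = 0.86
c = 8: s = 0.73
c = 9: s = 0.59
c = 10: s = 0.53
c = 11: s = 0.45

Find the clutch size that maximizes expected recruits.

Expected recruits = c × s(c):
  c=6: 6 × 0.94 = 5.640
  c=7: 7 × 0.86 = 6.020
  c=8: 8 × 0.73 = 5.840
  c=9: 9 × 0.59 = 5.310
  c=10: 10 × 0.53 = 5.300
  c=11: 11 × 0.45 = 4.950
Maximum at c = 7 (6.020 recruits).

7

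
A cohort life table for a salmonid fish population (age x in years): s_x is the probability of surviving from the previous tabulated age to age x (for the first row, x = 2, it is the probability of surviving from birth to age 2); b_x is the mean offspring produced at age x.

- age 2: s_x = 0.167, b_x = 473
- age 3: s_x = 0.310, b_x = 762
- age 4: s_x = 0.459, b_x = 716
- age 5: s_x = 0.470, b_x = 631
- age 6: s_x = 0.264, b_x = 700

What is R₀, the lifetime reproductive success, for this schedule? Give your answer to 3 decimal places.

Survivorship from birth: l_x = s_2·s_3·…·s_x.
  l_2 = 0.16700
  l_3 = 0.05177
  l_4 = 0.02376
  l_5 = 0.01117
  l_6 = 0.00295
R₀ = Σ l_x b_x:
  age 2: 0.16700 × 473 = 78.9910
  age 3: 0.05177 × 762 = 39.4487
  age 4: 0.02376 × 716 = 17.0122
  age 5: 0.01117 × 631 = 7.0483
  age 6: 0.00295 × 700 = 2.0650
R₀ = 78.9910 + 39.4487 + 17.0122 + 7.0483 + 2.0650 = 144.5652

144.565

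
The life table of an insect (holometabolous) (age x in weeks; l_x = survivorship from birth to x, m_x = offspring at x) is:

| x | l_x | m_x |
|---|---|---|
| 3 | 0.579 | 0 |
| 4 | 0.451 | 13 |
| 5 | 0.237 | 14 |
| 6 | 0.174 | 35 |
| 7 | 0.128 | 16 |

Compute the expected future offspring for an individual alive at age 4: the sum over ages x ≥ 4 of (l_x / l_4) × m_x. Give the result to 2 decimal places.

l_4 = 0.451. Conditional survival from age 4 to x is l_x / l_4.
  x=4: (0.451/0.451) × 13 = 13.0000
  x=5: (0.237/0.451) × 14 = 7.3570
  x=6: (0.174/0.451) × 35 = 13.5033
  x=7: (0.128/0.451) × 16 = 4.5410
Sum = 13.0000 + 7.3570 + 13.5033 + 4.5410 = 38.4013

38.40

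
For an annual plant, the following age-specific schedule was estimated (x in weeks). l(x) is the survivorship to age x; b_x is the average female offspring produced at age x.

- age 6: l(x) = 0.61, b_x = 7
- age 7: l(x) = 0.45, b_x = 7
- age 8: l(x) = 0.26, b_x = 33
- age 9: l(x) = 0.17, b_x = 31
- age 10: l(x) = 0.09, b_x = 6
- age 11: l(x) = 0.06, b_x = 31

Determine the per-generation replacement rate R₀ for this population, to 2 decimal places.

R₀ = Σ l(x) b_x:
  age 6: 0.61 × 7 = 4.2700
  age 7: 0.45 × 7 = 3.1500
  age 8: 0.26 × 33 = 8.5800
  age 9: 0.17 × 31 = 5.2700
  age 10: 0.09 × 6 = 0.5400
  age 11: 0.06 × 31 = 1.8600
R₀ = 4.2700 + 3.1500 + 8.5800 + 5.2700 + 0.5400 + 1.8600 = 23.6700

23.67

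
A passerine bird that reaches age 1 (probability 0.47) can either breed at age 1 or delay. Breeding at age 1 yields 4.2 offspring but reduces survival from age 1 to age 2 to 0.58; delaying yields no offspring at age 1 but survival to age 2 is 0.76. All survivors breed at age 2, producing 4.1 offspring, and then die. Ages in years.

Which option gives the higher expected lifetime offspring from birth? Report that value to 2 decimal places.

breed at age 1: R₀ = 0.47 × (4.2 + 0.58 × 4.1) = 0.47 × 6.5780 = 3.0917
delay to age 2: R₀ = 0.47 × (0.76 × 4.1) = 0.47 × 3.1160 = 1.4645
Higher: breed at age 1 (3.0917).

3.09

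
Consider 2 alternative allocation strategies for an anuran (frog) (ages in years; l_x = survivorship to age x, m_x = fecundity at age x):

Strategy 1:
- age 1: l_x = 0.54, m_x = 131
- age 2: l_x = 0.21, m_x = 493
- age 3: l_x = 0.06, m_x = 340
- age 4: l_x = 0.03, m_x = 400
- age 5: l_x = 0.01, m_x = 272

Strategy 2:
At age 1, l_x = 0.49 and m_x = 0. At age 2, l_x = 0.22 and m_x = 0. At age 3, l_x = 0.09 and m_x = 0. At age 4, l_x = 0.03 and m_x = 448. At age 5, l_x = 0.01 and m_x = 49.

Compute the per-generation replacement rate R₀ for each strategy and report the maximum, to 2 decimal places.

209.39

Strategy 1: R₀ = 0.54×131 + 0.21×493 + 0.06×340 + 0.03×400 + 0.01×272 = 209.3900
Strategy 2: R₀ = 0.49×0 + 0.22×0 + 0.09×0 + 0.03×448 + 0.01×49 = 13.9300
Highest R₀: strategy 1 with 209.3900.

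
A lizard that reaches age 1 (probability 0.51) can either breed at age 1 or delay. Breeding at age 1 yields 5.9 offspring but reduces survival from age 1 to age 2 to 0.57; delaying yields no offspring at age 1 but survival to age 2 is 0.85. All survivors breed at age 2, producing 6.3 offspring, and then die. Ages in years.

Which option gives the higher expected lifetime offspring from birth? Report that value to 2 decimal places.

breed at age 1: R₀ = 0.51 × (5.9 + 0.57 × 6.3) = 0.51 × 9.4910 = 4.8404
delay to age 2: R₀ = 0.51 × (0.85 × 6.3) = 0.51 × 5.3550 = 2.7310
Higher: breed at age 1 (4.8404).

4.84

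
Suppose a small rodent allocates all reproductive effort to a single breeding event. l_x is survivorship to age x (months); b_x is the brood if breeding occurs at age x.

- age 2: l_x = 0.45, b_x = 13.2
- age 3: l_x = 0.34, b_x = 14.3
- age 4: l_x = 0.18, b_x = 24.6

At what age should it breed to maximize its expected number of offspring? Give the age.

2

Expected offspring if breeding at age x = l_x × b_x:
  age 2: 0.45 × 13.2 = 5.940
  age 3: 0.34 × 14.3 = 4.862
  age 4: 0.18 × 24.6 = 4.428
Maximum at age 2 (5.940).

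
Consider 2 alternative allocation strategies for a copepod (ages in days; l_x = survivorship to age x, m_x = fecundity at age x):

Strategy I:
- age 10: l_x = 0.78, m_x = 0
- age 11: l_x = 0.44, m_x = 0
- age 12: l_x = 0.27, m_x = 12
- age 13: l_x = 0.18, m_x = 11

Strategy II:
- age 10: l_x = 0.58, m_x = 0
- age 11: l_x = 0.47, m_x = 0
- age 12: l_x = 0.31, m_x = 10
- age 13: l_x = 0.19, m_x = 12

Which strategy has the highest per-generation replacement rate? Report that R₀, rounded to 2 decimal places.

5.38

Strategy I: R₀ = 0.78×0 + 0.44×0 + 0.27×12 + 0.18×11 = 5.2200
Strategy II: R₀ = 0.58×0 + 0.47×0 + 0.31×10 + 0.19×12 = 5.3800
Highest R₀: strategy II with 5.3800.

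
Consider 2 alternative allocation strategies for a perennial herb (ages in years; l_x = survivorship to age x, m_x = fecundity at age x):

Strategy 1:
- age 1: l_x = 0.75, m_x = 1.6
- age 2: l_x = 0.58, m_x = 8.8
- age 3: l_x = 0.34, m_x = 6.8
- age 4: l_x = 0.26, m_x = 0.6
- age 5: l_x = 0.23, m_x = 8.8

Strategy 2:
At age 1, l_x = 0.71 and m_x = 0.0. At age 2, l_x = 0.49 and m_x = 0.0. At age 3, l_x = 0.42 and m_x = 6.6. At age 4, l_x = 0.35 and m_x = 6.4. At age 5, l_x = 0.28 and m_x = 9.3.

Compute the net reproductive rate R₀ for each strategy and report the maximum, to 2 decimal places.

10.80

Strategy 1: R₀ = 0.75×1.6 + 0.58×8.8 + 0.34×6.8 + 0.26×0.6 + 0.23×8.8 = 10.7960
Strategy 2: R₀ = 0.71×0.0 + 0.49×0.0 + 0.42×6.6 + 0.35×6.4 + 0.28×9.3 = 7.6160
Highest R₀: strategy 1 with 10.7960.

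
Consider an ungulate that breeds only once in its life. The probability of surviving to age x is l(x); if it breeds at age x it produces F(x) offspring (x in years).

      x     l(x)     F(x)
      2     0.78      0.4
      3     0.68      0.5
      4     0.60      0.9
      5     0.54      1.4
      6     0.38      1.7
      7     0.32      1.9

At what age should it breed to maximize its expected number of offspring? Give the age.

Expected offspring if breeding at age x = l(x) × F(x):
  age 2: 0.78 × 0.4 = 0.312
  age 3: 0.68 × 0.5 = 0.340
  age 4: 0.60 × 0.9 = 0.540
  age 5: 0.54 × 1.4 = 0.756
  age 6: 0.38 × 1.7 = 0.646
  age 7: 0.32 × 1.9 = 0.608
Maximum at age 5 (0.756).

5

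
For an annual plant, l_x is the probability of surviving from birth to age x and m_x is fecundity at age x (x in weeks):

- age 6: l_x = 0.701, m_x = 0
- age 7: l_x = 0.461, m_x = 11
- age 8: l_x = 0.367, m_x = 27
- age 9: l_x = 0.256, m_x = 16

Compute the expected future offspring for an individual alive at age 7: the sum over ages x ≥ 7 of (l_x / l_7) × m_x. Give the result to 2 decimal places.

l_7 = 0.461. Conditional survival from age 7 to x is l_x / l_7.
  x=7: (0.461/0.461) × 11 = 11.0000
  x=8: (0.367/0.461) × 27 = 21.4946
  x=9: (0.256/0.461) × 16 = 8.8850
Sum = 11.0000 + 21.4946 + 8.8850 = 41.3796

41.38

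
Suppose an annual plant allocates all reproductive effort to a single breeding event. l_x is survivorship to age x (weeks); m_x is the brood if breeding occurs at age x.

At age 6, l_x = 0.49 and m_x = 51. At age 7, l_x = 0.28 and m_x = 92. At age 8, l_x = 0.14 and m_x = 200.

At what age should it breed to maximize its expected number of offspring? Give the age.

8

Expected offspring if breeding at age x = l_x × m_x:
  age 6: 0.49 × 51 = 24.990
  age 7: 0.28 × 92 = 25.760
  age 8: 0.14 × 200 = 28.000
Maximum at age 8 (28.000).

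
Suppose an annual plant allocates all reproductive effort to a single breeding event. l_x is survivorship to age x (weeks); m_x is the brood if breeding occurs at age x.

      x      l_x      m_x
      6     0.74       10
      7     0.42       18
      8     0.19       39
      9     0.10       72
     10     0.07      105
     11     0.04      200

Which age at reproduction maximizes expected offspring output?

Expected offspring if breeding at age x = l_x × m_x:
  age 6: 0.74 × 10 = 7.400
  age 7: 0.42 × 18 = 7.560
  age 8: 0.19 × 39 = 7.410
  age 9: 0.10 × 72 = 7.200
  age 10: 0.07 × 105 = 7.350
  age 11: 0.04 × 200 = 8.000
Maximum at age 11 (8.000).

11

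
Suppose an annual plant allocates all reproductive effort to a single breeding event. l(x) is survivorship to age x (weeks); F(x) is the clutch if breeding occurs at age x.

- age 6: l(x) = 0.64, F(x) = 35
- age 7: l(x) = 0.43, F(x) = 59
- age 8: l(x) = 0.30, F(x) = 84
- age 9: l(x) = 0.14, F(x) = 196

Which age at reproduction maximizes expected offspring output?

9

Expected offspring if breeding at age x = l(x) × F(x):
  age 6: 0.64 × 35 = 22.400
  age 7: 0.43 × 59 = 25.370
  age 8: 0.30 × 84 = 25.200
  age 9: 0.14 × 196 = 27.440
Maximum at age 9 (27.440).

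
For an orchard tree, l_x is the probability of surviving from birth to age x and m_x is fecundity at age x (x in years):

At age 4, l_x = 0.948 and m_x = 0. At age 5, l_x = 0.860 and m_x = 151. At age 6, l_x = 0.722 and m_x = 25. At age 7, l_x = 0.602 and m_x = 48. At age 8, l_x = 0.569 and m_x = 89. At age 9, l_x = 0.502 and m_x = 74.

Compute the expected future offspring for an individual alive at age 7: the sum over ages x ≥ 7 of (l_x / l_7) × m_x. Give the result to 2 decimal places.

193.83

l_7 = 0.602. Conditional survival from age 7 to x is l_x / l_7.
  x=7: (0.602/0.602) × 48 = 48.0000
  x=8: (0.569/0.602) × 89 = 84.1213
  x=9: (0.502/0.602) × 74 = 61.7076
Sum = 48.0000 + 84.1213 + 61.7076 = 193.8289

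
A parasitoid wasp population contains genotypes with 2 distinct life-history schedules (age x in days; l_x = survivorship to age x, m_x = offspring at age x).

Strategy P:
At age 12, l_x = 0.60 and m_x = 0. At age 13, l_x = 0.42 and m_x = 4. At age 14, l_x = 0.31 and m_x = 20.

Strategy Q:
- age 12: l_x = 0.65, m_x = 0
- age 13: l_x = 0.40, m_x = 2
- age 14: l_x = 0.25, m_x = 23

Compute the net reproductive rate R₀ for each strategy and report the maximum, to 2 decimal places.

7.88

Strategy P: R₀ = 0.60×0 + 0.42×4 + 0.31×20 = 7.8800
Strategy Q: R₀ = 0.65×0 + 0.40×2 + 0.25×23 = 6.5500
Highest R₀: strategy P with 7.8800.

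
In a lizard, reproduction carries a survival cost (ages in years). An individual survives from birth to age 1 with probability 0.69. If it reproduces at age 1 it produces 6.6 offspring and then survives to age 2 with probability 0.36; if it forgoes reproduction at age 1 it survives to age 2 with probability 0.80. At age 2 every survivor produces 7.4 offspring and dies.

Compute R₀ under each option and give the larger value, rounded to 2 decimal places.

breed at age 1: R₀ = 0.69 × (6.6 + 0.36 × 7.4) = 0.69 × 9.2640 = 6.3922
delay to age 2: R₀ = 0.69 × (0.80 × 7.4) = 0.69 × 5.9200 = 4.0848
Higher: breed at age 1 (6.3922).

6.39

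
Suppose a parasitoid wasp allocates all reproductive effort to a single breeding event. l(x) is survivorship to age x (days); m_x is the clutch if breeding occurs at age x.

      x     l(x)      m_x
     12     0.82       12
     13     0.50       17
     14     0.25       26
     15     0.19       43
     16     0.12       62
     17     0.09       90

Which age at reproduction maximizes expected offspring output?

12

Expected offspring if breeding at age x = l(x) × m_x:
  age 12: 0.82 × 12 = 9.840
  age 13: 0.50 × 17 = 8.500
  age 14: 0.25 × 26 = 6.500
  age 15: 0.19 × 43 = 8.170
  age 16: 0.12 × 62 = 7.440
  age 17: 0.09 × 90 = 8.100
Maximum at age 12 (9.840).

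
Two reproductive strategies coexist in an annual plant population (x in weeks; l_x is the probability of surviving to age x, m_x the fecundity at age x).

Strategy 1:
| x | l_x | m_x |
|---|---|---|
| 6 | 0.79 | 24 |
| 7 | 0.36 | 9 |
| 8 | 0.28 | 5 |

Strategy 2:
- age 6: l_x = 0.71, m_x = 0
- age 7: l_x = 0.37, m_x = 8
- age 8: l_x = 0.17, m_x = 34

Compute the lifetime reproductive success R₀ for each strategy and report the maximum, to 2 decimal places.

23.60

Strategy 1: R₀ = 0.79×24 + 0.36×9 + 0.28×5 = 23.6000
Strategy 2: R₀ = 0.71×0 + 0.37×8 + 0.17×34 = 8.7400
Highest R₀: strategy 1 with 23.6000.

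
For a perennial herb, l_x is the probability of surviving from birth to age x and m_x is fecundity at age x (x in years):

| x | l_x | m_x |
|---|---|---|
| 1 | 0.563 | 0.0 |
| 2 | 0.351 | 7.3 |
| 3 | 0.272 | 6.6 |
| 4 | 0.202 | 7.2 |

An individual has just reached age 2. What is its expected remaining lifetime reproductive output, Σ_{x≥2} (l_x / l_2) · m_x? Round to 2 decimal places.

16.56

l_2 = 0.351. Conditional survival from age 2 to x is l_x / l_2.
  x=2: (0.351/0.351) × 7.3 = 7.3000
  x=3: (0.272/0.351) × 6.6 = 5.1145
  x=4: (0.202/0.351) × 7.2 = 4.1436
Sum = 7.3000 + 5.1145 + 4.1436 = 16.5581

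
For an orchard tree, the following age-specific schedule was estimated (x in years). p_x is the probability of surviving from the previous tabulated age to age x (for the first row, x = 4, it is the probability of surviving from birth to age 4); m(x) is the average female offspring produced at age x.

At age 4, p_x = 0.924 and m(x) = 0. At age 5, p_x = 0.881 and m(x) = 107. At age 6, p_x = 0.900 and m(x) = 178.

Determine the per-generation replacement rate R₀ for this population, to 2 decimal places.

217.51

Survivorship from birth: l_x = p_4·p_5·…·p_x.
  l_4 = 0.92400
  l_5 = 0.81404
  l_6 = 0.73264
R₀ = Σ l_x m(x):
  age 4: 0.92400 × 0 = 0.0000
  age 5: 0.81404 × 107 = 87.1023
  age 6: 0.73264 × 178 = 130.4099
R₀ = 0.0000 + 87.1023 + 130.4099 = 217.5122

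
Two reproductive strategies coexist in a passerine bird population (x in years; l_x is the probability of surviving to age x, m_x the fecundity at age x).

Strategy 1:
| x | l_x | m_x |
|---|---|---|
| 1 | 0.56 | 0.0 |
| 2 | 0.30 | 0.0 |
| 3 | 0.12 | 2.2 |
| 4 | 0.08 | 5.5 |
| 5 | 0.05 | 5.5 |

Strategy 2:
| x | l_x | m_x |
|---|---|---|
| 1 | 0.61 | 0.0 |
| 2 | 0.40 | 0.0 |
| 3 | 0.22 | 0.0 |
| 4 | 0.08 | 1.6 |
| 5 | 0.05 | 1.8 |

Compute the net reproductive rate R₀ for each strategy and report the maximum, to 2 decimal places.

Strategy 1: R₀ = 0.56×0.0 + 0.30×0.0 + 0.12×2.2 + 0.08×5.5 + 0.05×5.5 = 0.9790
Strategy 2: R₀ = 0.61×0.0 + 0.40×0.0 + 0.22×0.0 + 0.08×1.6 + 0.05×1.8 = 0.2180
Highest R₀: strategy 1 with 0.9790.

0.98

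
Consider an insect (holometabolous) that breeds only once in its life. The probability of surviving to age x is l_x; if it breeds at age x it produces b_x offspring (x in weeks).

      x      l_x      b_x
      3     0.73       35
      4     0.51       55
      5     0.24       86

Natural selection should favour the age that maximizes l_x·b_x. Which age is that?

4

Expected offspring if breeding at age x = l_x × b_x:
  age 3: 0.73 × 35 = 25.550
  age 4: 0.51 × 55 = 28.050
  age 5: 0.24 × 86 = 20.640
Maximum at age 4 (28.050).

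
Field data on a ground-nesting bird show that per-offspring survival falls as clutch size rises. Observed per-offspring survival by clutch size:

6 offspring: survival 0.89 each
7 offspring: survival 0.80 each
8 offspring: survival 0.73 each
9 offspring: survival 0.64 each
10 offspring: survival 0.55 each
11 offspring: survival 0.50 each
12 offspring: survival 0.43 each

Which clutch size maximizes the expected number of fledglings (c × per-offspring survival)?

Expected fledglings = c × s(c):
  c=6: 6 × 0.89 = 5.340
  c=7: 7 × 0.80 = 5.600
  c=8: 8 × 0.73 = 5.840
  c=9: 9 × 0.64 = 5.760
  c=10: 10 × 0.55 = 5.500
  c=11: 11 × 0.50 = 5.500
  c=12: 12 × 0.43 = 5.160
Maximum at c = 8 (5.840 fledglings).

8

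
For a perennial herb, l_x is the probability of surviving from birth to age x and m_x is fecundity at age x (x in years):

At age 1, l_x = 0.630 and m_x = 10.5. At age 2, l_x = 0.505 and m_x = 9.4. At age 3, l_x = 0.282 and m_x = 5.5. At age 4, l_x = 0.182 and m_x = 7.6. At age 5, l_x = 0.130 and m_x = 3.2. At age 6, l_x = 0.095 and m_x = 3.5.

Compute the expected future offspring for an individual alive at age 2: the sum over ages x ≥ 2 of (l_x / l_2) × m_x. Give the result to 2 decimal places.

16.69

l_2 = 0.505. Conditional survival from age 2 to x is l_x / l_2.
  x=2: (0.505/0.505) × 9.4 = 9.4000
  x=3: (0.282/0.505) × 5.5 = 3.0713
  x=4: (0.182/0.505) × 7.6 = 2.7390
  x=5: (0.130/0.505) × 3.2 = 0.8238
  x=6: (0.095/0.505) × 3.5 = 0.6584
Sum = 9.4000 + 3.0713 + 2.7390 + 0.8238 + 0.6584 = 16.6925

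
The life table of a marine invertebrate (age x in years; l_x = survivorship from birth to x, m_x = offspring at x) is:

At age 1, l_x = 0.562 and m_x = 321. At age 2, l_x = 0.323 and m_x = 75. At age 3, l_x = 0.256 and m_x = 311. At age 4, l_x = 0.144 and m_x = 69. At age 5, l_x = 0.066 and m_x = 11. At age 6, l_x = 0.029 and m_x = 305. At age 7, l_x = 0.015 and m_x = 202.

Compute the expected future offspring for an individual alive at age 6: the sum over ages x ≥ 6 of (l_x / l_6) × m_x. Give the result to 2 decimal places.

l_6 = 0.029. Conditional survival from age 6 to x is l_x / l_6.
  x=6: (0.029/0.029) × 305 = 305.0000
  x=7: (0.015/0.029) × 202 = 104.4828
Sum = 305.0000 + 104.4828 = 409.4828

409.48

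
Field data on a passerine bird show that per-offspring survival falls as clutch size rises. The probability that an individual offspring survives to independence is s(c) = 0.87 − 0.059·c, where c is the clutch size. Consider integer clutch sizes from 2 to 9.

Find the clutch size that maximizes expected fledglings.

Expected fledglings = c × s(c):
  c=2: 2 × 0.752 = 1.504
  c=3: 3 × 0.693 = 2.079
  c=4: 4 × 0.634 = 2.536
  c=5: 5 × 0.575 = 2.875
  c=6: 6 × 0.516 = 3.096
  c=7: 7 × 0.457 = 3.199
  c=8: 8 × 0.398 = 3.184
  c=9: 9 × 0.339 = 3.051
Maximum at c = 7 (3.199 fledglings).

7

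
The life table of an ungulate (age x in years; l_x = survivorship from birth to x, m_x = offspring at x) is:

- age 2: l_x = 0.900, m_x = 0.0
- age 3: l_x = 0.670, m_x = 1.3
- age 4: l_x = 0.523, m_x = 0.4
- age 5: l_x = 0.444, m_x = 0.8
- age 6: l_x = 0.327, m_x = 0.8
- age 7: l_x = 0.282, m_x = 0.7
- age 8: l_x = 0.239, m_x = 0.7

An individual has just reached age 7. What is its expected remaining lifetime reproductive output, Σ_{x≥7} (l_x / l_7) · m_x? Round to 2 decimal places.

l_7 = 0.282. Conditional survival from age 7 to x is l_x / l_7.
  x=7: (0.282/0.282) × 0.7 = 0.7000
  x=8: (0.239/0.282) × 0.7 = 0.5933
Sum = 0.7000 + 0.5933 = 1.2933

1.29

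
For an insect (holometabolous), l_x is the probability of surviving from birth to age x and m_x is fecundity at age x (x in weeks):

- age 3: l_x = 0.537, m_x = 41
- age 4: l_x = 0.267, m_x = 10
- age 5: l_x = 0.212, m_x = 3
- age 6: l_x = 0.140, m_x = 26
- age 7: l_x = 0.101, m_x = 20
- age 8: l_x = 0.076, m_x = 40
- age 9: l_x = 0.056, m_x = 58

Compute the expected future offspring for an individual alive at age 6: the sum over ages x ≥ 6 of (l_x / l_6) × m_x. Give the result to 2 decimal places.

85.34

l_6 = 0.140. Conditional survival from age 6 to x is l_x / l_6.
  x=6: (0.140/0.140) × 26 = 26.0000
  x=7: (0.101/0.140) × 20 = 14.4286
  x=8: (0.076/0.140) × 40 = 21.7143
  x=9: (0.056/0.140) × 58 = 23.2000
Sum = 26.0000 + 14.4286 + 21.7143 + 23.2000 = 85.3429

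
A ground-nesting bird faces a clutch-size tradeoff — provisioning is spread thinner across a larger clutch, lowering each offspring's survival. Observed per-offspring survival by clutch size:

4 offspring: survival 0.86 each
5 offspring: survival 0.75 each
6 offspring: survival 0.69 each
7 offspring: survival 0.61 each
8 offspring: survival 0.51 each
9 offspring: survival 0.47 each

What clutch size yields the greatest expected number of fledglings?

7

Expected fledglings = c × s(c):
  c=4: 4 × 0.86 = 3.440
  c=5: 5 × 0.75 = 3.750
  c=6: 6 × 0.69 = 4.140
  c=7: 7 × 0.61 = 4.270
  c=8: 8 × 0.51 = 4.080
  c=9: 9 × 0.47 = 4.230
Maximum at c = 7 (4.270 fledglings).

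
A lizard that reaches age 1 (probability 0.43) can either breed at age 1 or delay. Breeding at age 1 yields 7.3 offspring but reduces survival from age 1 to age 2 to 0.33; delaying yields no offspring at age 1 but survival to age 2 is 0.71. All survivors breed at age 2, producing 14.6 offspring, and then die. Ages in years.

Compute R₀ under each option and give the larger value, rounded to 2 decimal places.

breed at age 1: R₀ = 0.43 × (7.3 + 0.33 × 14.6) = 0.43 × 12.1180 = 5.2107
delay to age 2: R₀ = 0.43 × (0.71 × 14.6) = 0.43 × 10.3660 = 4.4574
Higher: breed at age 1 (5.2107).

5.21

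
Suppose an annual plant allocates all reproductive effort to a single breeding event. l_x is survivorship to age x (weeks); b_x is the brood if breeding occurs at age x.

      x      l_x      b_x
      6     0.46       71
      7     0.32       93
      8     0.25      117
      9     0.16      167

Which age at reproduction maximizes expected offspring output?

Expected offspring if breeding at age x = l_x × b_x:
  age 6: 0.46 × 71 = 32.660
  age 7: 0.32 × 93 = 29.760
  age 8: 0.25 × 117 = 29.250
  age 9: 0.16 × 167 = 26.720
Maximum at age 6 (32.660).

6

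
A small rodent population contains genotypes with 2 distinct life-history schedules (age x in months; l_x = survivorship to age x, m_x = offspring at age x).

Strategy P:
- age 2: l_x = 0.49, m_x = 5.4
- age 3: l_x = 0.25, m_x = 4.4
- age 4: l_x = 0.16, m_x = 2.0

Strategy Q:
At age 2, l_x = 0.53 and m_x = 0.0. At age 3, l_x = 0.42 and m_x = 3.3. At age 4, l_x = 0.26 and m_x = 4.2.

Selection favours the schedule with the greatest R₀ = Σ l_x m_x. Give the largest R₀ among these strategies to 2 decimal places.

Strategy P: R₀ = 0.49×5.4 + 0.25×4.4 + 0.16×2.0 = 4.0660
Strategy Q: R₀ = 0.53×0.0 + 0.42×3.3 + 0.26×4.2 = 2.4780
Highest R₀: strategy P with 4.0660.

4.07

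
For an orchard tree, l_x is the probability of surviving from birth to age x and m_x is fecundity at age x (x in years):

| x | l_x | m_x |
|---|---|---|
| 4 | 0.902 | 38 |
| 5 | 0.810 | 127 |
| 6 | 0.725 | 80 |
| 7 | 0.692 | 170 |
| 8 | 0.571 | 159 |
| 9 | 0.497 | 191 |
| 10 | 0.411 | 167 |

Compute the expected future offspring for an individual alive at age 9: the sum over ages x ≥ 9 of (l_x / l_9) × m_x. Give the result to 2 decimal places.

329.10

l_9 = 0.497. Conditional survival from age 9 to x is l_x / l_9.
  x=9: (0.497/0.497) × 191 = 191.0000
  x=10: (0.411/0.497) × 167 = 138.1026
Sum = 191.0000 + 138.1026 = 329.1026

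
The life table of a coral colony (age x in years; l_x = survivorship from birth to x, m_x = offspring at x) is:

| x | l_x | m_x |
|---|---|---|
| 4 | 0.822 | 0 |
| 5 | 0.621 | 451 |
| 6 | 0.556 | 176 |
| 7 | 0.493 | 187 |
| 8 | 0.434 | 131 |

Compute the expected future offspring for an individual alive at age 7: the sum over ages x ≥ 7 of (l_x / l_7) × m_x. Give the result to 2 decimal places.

302.32

l_7 = 0.493. Conditional survival from age 7 to x is l_x / l_7.
  x=7: (0.493/0.493) × 187 = 187.0000
  x=8: (0.434/0.493) × 131 = 115.3225
Sum = 187.0000 + 115.3225 = 302.3225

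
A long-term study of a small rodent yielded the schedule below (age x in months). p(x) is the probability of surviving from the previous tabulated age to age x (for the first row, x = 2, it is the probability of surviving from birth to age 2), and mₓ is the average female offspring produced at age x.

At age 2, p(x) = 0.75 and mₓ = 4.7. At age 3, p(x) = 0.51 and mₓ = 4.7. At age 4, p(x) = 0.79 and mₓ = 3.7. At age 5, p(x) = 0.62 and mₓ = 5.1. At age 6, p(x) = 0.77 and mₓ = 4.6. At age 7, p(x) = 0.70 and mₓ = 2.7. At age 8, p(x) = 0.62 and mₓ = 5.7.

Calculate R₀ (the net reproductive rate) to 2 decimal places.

Survivorship from birth: l_x = p_2·p_3·…·p_x.
  l_2 = 0.75000
  l_3 = 0.38250
  l_4 = 0.30218
  l_5 = 0.18735
  l_6 = 0.14426
  l_7 = 0.10098
  l_8 = 0.06261
R₀ = Σ l_x mₓ:
  age 2: 0.75000 × 4.7 = 3.5250
  age 3: 0.38250 × 4.7 = 1.7978
  age 4: 0.30218 × 3.7 = 1.1181
  age 5: 0.18735 × 5.1 = 0.9555
  age 6: 0.14426 × 4.6 = 0.6636
  age 7: 0.10098 × 2.7 = 0.2726
  age 8: 0.06261 × 5.7 = 0.3569
R₀ = 3.5250 + 1.7978 + 1.1181 + 0.9555 + 0.6636 + 0.2726 + 0.3569 = 8.6894

8.69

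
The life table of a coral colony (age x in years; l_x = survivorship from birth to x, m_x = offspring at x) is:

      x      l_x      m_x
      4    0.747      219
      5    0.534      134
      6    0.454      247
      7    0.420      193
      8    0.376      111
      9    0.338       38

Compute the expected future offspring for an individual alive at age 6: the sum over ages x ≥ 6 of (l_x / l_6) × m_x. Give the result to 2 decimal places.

545.77

l_6 = 0.454. Conditional survival from age 6 to x is l_x / l_6.
  x=6: (0.454/0.454) × 247 = 247.0000
  x=7: (0.420/0.454) × 193 = 178.5463
  x=8: (0.376/0.454) × 111 = 91.9295
  x=9: (0.338/0.454) × 38 = 28.2907
Sum = 247.0000 + 178.5463 + 91.9295 + 28.2907 = 545.7665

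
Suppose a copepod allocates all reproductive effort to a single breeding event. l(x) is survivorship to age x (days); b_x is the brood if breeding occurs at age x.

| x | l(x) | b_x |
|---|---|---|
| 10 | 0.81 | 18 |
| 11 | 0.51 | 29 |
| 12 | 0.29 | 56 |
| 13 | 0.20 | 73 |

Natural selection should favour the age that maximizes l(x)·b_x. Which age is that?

12

Expected offspring if breeding at age x = l(x) × b_x:
  age 10: 0.81 × 18 = 14.580
  age 11: 0.51 × 29 = 14.790
  age 12: 0.29 × 56 = 16.240
  age 13: 0.20 × 73 = 14.600
Maximum at age 12 (16.240).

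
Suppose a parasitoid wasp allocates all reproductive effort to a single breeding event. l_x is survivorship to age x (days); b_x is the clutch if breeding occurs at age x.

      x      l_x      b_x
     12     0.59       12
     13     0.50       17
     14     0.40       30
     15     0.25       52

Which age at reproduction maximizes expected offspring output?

Expected offspring if breeding at age x = l_x × b_x:
  age 12: 0.59 × 12 = 7.080
  age 13: 0.50 × 17 = 8.500
  age 14: 0.40 × 30 = 12.000
  age 15: 0.25 × 52 = 13.000
Maximum at age 15 (13.000).

15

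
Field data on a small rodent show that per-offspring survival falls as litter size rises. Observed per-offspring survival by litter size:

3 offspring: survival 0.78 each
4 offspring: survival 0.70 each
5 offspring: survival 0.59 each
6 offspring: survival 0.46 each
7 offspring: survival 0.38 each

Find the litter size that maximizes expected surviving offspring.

5

Expected surviving offspring = c × s(c):
  c=3: 3 × 0.78 = 2.340
  c=4: 4 × 0.70 = 2.800
  c=5: 5 × 0.59 = 2.950
  c=6: 6 × 0.46 = 2.760
  c=7: 7 × 0.38 = 2.660
Maximum at c = 5 (2.950 surviving offspring).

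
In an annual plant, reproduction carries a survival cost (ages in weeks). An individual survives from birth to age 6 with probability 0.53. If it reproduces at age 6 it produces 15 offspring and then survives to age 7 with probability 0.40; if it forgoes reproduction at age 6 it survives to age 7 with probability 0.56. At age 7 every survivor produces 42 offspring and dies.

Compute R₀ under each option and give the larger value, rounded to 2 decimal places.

breed at age 6: R₀ = 0.53 × (15 + 0.40 × 42) = 0.53 × 31.8000 = 16.8540
delay to age 7: R₀ = 0.53 × (0.56 × 42) = 0.53 × 23.5200 = 12.4656
Higher: breed at age 6 (16.8540).

16.85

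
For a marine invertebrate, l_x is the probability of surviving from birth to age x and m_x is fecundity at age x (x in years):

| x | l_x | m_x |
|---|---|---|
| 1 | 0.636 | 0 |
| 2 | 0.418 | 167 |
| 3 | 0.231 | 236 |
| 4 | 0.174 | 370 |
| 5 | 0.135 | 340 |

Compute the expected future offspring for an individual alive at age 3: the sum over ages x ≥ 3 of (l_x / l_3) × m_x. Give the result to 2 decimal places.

713.40

l_3 = 0.231. Conditional survival from age 3 to x is l_x / l_3.
  x=3: (0.231/0.231) × 236 = 236.0000
  x=4: (0.174/0.231) × 370 = 278.7013
  x=5: (0.135/0.231) × 340 = 198.7013
Sum = 236.0000 + 278.7013 + 198.7013 = 713.4026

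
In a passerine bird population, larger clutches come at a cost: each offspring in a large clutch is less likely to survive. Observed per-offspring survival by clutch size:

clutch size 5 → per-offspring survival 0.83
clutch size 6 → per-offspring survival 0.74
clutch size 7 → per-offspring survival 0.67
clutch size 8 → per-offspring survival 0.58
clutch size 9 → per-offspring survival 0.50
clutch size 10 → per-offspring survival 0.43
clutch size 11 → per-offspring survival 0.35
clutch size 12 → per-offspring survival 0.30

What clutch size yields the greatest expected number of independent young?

7

Expected independent young = c × s(c):
  c=5: 5 × 0.83 = 4.150
  c=6: 6 × 0.74 = 4.440
  c=7: 7 × 0.67 = 4.690
  c=8: 8 × 0.58 = 4.640
  c=9: 9 × 0.50 = 4.500
  c=10: 10 × 0.43 = 4.300
  c=11: 11 × 0.35 = 3.850
  c=12: 12 × 0.30 = 3.600
Maximum at c = 7 (4.690 independent young).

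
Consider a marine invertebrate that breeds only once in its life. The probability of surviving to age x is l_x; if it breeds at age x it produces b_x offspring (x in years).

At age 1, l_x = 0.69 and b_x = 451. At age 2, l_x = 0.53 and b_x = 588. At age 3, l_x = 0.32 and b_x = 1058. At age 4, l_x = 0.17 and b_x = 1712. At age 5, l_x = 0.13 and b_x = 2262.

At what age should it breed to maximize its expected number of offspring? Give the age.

3

Expected offspring if breeding at age x = l_x × b_x:
  age 1: 0.69 × 451 = 311.190
  age 2: 0.53 × 588 = 311.640
  age 3: 0.32 × 1058 = 338.560
  age 4: 0.17 × 1712 = 291.040
  age 5: 0.13 × 2262 = 294.060
Maximum at age 3 (338.560).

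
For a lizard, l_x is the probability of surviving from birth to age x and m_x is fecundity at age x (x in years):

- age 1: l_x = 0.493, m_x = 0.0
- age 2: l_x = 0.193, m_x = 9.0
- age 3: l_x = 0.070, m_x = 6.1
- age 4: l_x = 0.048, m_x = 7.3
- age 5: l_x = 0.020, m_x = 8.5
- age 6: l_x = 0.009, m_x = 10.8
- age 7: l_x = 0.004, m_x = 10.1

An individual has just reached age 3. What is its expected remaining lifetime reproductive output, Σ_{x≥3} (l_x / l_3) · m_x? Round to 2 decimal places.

15.50

l_3 = 0.070. Conditional survival from age 3 to x is l_x / l_3.
  x=3: (0.070/0.070) × 6.1 = 6.1000
  x=4: (0.048/0.070) × 7.3 = 5.0057
  x=5: (0.020/0.070) × 8.5 = 2.4286
  x=6: (0.009/0.070) × 10.8 = 1.3886
  x=7: (0.004/0.070) × 10.1 = 0.5771
Sum = 6.1000 + 5.0057 + 2.4286 + 1.3886 + 0.5771 = 15.5000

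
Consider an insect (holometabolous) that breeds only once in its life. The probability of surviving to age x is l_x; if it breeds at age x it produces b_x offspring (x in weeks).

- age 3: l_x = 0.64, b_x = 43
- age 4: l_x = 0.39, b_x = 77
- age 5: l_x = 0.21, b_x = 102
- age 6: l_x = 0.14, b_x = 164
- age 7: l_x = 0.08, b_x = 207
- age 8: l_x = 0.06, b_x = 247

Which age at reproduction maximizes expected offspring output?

4

Expected offspring if breeding at age x = l_x × b_x:
  age 3: 0.64 × 43 = 27.520
  age 4: 0.39 × 77 = 30.030
  age 5: 0.21 × 102 = 21.420
  age 6: 0.14 × 164 = 22.960
  age 7: 0.08 × 207 = 16.560
  age 8: 0.06 × 247 = 14.820
Maximum at age 4 (30.030).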